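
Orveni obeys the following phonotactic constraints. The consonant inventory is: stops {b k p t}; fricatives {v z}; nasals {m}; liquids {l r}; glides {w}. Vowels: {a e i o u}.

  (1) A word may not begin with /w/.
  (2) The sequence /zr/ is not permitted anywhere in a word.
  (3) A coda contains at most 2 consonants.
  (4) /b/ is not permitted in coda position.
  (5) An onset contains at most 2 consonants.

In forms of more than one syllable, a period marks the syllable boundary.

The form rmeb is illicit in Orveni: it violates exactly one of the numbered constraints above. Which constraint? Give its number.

4

rmeb: syllable 1 coda contains /b/.
This is a violation of constraint 4: "/b/ is not permitted in coda position."
The remaining constraints (1, 2, 3, 5) are satisfied.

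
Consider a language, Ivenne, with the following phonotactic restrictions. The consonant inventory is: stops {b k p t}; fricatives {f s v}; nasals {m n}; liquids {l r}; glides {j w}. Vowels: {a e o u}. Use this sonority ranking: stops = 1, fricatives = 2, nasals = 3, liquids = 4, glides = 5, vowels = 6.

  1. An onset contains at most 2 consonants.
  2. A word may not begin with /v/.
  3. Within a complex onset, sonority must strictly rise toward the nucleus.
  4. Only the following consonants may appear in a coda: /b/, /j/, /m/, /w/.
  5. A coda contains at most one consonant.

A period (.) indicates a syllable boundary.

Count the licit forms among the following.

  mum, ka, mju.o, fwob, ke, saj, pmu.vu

7

mum — σ1 onset /m/, coda /m/ ok → licit
ka — σ1 onset /k/, coda /∅/ ok → licit
mju.o — σ1 onset /mj/ (3→5 rises), coda /∅/ ok; σ2 onset /∅/, coda /∅/ ok → licit
fwob — σ1 onset /fw/ (2→5 rises), coda /b/ ok → licit
ke — σ1 onset /k/, coda /∅/ ok → licit
saj — σ1 onset /s/, coda /j/ ok → licit
pmu.vu — σ1 onset /pm/ (1→3 rises), coda /∅/ ok; σ2 onset /v/, coda /∅/ ok → licit
Licit: mum, ka, mju.o, fwob, ke, saj, pmu.vu → 7.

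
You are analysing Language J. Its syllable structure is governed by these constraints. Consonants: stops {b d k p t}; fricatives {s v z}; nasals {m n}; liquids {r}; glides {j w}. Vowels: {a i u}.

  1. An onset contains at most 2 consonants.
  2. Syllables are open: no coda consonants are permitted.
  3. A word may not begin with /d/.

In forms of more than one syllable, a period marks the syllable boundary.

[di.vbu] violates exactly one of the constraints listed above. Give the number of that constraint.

3

[di.vbu]: word begins with /d/.
This is a violation of constraint 3: "A word may not begin with /d/."
The remaining constraints (1, 2) are satisfied.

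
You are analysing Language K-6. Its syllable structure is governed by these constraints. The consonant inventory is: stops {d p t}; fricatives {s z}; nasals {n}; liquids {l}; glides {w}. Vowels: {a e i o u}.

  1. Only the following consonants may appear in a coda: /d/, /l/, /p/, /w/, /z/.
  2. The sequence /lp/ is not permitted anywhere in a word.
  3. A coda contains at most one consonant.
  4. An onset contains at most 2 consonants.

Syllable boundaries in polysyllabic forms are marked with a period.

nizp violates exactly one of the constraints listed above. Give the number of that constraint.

3

nizp: syllable 1 coda /zp/ has 2 consonants (> 1).
This is a violation of constraint 3: "A coda contains at most one consonant."
The remaining constraints (1, 2, 4) are satisfied.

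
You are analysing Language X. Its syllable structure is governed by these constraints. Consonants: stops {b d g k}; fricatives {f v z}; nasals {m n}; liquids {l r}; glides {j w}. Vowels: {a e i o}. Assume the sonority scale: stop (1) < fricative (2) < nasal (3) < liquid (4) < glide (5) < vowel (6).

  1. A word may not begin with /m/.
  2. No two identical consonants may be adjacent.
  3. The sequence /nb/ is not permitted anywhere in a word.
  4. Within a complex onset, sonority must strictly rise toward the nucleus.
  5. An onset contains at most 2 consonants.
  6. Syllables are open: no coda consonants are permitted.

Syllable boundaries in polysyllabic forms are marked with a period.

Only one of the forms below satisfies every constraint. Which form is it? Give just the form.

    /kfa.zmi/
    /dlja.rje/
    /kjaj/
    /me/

/kfa.zmi/

/kfa.zmi/ — σ1 onset /kf/ (1→2 rises), coda /∅/ ok; σ2 onset /zm/ (2→3 rises), coda /∅/ ok → licit
/dlja.rje/ — violates constraint 5: syllable 1 onset /dlj/ has 3 consonants (> 2) → illicit
/kjaj/ — violates constraint 6: syllable 1 coda /j/ has 1 consonant (> 0) → illicit
/me/ — violates constraint 1: word begins with /m/ → illicit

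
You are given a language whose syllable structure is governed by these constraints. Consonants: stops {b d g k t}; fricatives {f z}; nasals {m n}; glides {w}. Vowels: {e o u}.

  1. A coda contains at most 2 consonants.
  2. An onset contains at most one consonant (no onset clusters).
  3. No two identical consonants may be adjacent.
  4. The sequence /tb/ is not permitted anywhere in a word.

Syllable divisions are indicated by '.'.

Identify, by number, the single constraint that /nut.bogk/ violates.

/nut.bogk/: contains banned sequence /tb/.
This is a violation of constraint 4: "The sequence /tb/ is not permitted anywhere in a word."
The remaining constraints (1, 2, 3) are satisfied.

4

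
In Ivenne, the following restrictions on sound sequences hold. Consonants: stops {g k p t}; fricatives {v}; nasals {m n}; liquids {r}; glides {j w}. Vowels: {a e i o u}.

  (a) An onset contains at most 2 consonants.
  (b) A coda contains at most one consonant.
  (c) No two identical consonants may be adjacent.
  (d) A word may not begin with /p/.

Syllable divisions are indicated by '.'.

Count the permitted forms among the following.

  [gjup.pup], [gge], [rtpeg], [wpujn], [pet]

0

[gjup.pup] — violates constraint (c): adjacent identical consonants /pp/ → not permitted
[gge] — violates constraint (c): adjacent identical consonants /gg/ → not permitted
[rtpeg] — violates constraint (a): syllable 1 onset /rtp/ has 3 consonants (> 2) → not permitted
[wpujn] — violates constraint (b): syllable 1 coda /jn/ has 2 consonants (> 1) → not permitted
[pet] — violates constraint (d): word begins with /p/ → not permitted
No form is permitted → 0.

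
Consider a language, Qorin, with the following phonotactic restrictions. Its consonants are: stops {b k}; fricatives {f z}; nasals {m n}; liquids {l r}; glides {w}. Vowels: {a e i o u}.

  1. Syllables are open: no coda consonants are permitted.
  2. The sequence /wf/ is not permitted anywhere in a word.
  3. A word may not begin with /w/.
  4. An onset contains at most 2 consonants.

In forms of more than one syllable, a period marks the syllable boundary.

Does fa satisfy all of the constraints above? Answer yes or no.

yes

fa — σ1 onset /f/, coda /∅/ ok → well-formed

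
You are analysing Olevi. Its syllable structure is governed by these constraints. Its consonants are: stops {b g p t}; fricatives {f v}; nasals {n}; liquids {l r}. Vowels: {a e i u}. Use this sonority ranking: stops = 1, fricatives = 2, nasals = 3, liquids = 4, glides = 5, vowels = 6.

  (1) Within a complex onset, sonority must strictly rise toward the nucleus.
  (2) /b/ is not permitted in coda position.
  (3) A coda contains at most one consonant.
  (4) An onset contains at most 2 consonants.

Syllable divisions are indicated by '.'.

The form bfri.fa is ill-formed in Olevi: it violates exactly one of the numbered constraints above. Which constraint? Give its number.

bfri.fa: syllable 1 onset /bfr/ has 3 consonants (> 2).
This is a violation of constraint 4: "An onset contains at most 2 consonants."
The remaining constraints (1, 2, 3) are satisfied.

4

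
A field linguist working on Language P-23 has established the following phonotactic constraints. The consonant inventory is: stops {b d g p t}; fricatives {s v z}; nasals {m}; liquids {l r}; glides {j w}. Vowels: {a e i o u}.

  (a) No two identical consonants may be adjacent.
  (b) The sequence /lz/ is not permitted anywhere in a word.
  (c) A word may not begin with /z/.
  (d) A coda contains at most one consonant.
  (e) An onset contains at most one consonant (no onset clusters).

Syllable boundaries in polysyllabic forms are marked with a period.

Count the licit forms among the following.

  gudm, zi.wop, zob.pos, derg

0

gudm — violates constraint (d): syllable 1 coda /dm/ has 2 consonants (> 1) → illicit
zi.wop — violates constraint (c): word begins with /z/ → illicit
zob.pos — violates constraint (c): word begins with /z/ → illicit
derg — violates constraint (d): syllable 1 coda /rg/ has 2 consonants (> 1) → illicit
No form is licit → 0.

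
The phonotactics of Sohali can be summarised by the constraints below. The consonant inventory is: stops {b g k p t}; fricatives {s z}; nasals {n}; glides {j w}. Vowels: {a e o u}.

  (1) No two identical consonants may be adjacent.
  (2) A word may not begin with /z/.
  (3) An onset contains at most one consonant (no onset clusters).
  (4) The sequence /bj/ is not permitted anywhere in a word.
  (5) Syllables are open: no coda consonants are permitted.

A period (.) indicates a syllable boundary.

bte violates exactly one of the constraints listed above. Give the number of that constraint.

3

bte: syllable 1 onset /bt/ has 2 consonants (> 1).
This is a violation of constraint 3: "An onset contains at most one consonant (no onset clusters)."
The remaining constraints (1, 2, 4, 5) are satisfied.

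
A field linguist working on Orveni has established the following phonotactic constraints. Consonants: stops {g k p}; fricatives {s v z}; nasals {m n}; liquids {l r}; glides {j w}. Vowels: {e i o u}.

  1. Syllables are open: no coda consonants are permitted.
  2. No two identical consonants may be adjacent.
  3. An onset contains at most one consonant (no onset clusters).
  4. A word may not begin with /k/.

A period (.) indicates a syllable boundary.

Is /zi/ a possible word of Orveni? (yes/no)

yes

/zi/ — σ1 onset /z/, coda /∅/ ok → permitted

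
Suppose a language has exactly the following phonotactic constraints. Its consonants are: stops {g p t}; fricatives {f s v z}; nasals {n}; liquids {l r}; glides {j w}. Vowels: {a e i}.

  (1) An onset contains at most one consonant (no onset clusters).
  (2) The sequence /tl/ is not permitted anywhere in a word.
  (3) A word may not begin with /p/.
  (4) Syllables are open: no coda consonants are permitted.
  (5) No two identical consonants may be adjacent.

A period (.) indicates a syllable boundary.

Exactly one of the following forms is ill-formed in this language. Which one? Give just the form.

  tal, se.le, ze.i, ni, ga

tal

tal — violates constraint 4: syllable 1 coda /l/ has 1 consonant (> 0) → ill-formed
se.le — σ1 onset /s/, coda /∅/ ok; σ2 onset /l/, coda /∅/ ok → well-formed
ze.i — σ1 onset /z/, coda /∅/ ok; σ2 onset /∅/, coda /∅/ ok → well-formed
ni — σ1 onset /n/, coda /∅/ ok → well-formed
ga — σ1 onset /g/, coda /∅/ ok → well-formed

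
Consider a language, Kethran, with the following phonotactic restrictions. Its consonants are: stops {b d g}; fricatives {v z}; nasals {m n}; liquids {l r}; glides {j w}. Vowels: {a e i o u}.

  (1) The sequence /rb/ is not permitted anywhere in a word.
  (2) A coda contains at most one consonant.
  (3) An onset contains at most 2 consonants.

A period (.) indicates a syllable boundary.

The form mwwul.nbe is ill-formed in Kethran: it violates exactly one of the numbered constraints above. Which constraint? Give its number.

3

mwwul.nbe: syllable 1 onset /mww/ has 3 consonants (> 2).
This is a violation of constraint 3: "An onset contains at most 2 consonants."
The remaining constraints (1, 2) are satisfied.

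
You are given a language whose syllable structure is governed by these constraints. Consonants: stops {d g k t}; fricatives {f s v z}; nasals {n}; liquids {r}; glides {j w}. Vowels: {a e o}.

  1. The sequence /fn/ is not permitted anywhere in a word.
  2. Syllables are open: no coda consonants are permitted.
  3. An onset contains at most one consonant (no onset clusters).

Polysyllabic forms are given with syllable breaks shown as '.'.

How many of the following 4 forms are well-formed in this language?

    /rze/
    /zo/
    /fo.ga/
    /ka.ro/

3

/rze/ — violates constraint 3: syllable 1 onset /rz/ has 2 consonants (> 1) → ill-formed
/zo/ — σ1 onset /z/, coda /∅/ ok → well-formed
/fo.ga/ — σ1 onset /f/, coda /∅/ ok; σ2 onset /g/, coda /∅/ ok → well-formed
/ka.ro/ — σ1 onset /k/, coda /∅/ ok; σ2 onset /r/, coda /∅/ ok → well-formed
Well-formed: /zo/, /fo.ga/, /ka.ro/ → 3.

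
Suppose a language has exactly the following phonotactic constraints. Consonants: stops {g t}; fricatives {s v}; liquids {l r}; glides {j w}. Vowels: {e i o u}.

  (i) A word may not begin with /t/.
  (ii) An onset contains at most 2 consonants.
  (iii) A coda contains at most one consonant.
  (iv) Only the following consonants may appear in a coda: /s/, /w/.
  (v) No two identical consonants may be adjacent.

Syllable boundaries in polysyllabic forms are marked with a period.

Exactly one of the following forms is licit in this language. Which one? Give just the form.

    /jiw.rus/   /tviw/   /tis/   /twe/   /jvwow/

/jiw.rus/

/jiw.rus/ — σ1 onset /j/, coda /w/ ok; σ2 onset /r/, coda /s/ ok → licit
/tviw/ — violates constraint (i): word begins with /t/ → illicit
/tis/ — violates constraint (i): word begins with /t/ → illicit
/twe/ — violates constraint (i): word begins with /t/ → illicit
/jvwow/ — violates constraint (ii): syllable 1 onset /jvw/ has 3 consonants (> 2) → illicit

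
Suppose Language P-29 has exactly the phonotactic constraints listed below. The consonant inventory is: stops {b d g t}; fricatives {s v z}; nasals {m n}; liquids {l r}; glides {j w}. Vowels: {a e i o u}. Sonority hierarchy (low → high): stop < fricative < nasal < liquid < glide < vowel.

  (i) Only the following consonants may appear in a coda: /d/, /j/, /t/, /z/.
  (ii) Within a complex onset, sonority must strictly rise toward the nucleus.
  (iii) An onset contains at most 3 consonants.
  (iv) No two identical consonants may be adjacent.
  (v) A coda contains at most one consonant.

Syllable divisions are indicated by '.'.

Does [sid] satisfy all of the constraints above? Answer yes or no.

[sid] — σ1 onset /s/, coda /d/ ok → well-formed

yes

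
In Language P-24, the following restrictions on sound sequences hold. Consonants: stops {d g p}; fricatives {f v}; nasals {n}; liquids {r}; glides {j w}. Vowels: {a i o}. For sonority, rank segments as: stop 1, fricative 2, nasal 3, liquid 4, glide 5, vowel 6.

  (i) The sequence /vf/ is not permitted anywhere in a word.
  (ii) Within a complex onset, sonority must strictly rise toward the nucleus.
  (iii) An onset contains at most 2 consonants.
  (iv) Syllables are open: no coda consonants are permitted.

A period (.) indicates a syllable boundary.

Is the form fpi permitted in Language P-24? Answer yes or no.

fpi — violates constraint (ii): syllable 1 onset /fp/: /f/ (fricative, 2) → /p/ (stop, 1) does not rise → not permitted

no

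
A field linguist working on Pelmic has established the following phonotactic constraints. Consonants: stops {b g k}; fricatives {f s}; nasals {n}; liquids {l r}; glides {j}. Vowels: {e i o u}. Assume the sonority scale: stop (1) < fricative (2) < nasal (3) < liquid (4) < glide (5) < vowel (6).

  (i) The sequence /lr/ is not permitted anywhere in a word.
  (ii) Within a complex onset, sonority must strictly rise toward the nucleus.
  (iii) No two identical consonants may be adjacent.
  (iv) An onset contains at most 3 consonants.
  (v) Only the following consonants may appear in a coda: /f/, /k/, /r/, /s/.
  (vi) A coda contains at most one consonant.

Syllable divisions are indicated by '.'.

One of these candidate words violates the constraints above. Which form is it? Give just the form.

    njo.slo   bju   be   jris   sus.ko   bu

njo.slo — σ1 onset /nj/ (3→5 rises), coda /∅/ ok; σ2 onset /sl/ (2→4 rises), coda /∅/ ok → well-formed
bju — σ1 onset /bj/ (1→5 rises), coda /∅/ ok → well-formed
be — σ1 onset /b/, coda /∅/ ok → well-formed
jris — violates constraint (ii): syllable 1 onset /jr/: /j/ (glide, 5) → /r/ (liquid, 4) does not rise → ill-formed
sus.ko — σ1 onset /s/, coda /s/ ok; σ2 onset /k/, coda /∅/ ok → well-formed
bu — σ1 onset /b/, coda /∅/ ok → well-formed

jris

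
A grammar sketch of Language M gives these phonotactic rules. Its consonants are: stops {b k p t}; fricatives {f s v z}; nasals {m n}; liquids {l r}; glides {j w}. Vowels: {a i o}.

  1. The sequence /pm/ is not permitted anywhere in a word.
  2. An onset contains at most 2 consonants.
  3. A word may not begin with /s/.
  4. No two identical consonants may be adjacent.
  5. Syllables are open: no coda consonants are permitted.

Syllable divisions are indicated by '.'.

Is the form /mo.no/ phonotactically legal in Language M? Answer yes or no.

/mo.no/ — σ1 onset /m/, coda /∅/ ok; σ2 onset /n/, coda /∅/ ok → phonotactically legal

yes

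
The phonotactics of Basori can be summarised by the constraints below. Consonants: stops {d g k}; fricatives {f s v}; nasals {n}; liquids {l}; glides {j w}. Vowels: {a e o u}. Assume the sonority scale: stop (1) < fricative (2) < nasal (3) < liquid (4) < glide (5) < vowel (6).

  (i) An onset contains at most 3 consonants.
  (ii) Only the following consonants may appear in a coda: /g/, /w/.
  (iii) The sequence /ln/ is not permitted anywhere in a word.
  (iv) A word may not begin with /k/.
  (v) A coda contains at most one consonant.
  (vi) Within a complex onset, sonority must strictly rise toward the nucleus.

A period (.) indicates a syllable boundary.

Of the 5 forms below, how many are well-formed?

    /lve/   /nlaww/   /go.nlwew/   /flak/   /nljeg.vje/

/lve/ — violates constraint (vi): syllable 1 onset /lv/: /l/ (liquid, 4) → /v/ (fricative, 2) does not rise → ill-formed
/nlaww/ — violates constraint (v): syllable 1 coda /ww/ has 2 consonants (> 1) → ill-formed
/go.nlwew/ — σ1 onset /g/, coda /∅/ ok; σ2 onset /nlw/ (3→4→5 rises), coda /w/ ok → well-formed
/flak/ — violates constraint (ii): syllable 1 coda contains /k/, which is not a licensed coda consonant → ill-formed
/nljeg.vje/ — σ1 onset /nlj/ (3→4→5 rises), coda /g/ ok; σ2 onset /vj/ (2→5 rises), coda /∅/ ok → well-formed
Well-formed: /go.nlwew/, /nljeg.vje/ → 2.

2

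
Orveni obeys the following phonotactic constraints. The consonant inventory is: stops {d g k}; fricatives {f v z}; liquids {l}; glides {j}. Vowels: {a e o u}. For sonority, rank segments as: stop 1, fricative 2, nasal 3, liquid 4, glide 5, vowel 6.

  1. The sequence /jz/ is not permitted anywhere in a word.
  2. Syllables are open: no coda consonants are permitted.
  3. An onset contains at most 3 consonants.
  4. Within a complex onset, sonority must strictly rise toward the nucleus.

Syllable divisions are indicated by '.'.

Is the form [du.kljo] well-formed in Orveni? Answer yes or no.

yes

[du.kljo] — σ1 onset /d/, coda /∅/ ok; σ2 onset /klj/ (1→4→5 rises), coda /∅/ ok → well-formed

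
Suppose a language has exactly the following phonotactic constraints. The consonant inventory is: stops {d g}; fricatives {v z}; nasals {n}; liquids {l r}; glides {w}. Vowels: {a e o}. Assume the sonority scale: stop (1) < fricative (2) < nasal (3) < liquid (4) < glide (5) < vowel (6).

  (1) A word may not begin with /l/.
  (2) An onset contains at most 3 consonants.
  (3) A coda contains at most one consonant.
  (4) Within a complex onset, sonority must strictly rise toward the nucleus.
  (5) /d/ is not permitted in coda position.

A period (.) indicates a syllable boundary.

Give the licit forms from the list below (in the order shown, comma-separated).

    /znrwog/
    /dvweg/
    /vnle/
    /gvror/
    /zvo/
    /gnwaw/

/znrwog/ — violates constraint 2: syllable 1 onset /znrw/ has 4 consonants (> 3) → illicit
/dvweg/ — σ1 onset /dvw/ (1→2→5 rises), coda /g/ ok → licit
/vnle/ — σ1 onset /vnl/ (2→3→4 rises), coda /∅/ ok → licit
/gvror/ — σ1 onset /gvr/ (1→2→4 rises), coda /r/ ok → licit
/zvo/ — violates constraint 4: syllable 1 onset /zv/: /z/ (fricative, 2) → /v/ (fricative, 2) does not rise → illicit
/gnwaw/ — σ1 onset /gnw/ (1→3→5 rises), coda /w/ ok → licit

/dvweg/, /vnle/, /gvror/, /gnwaw/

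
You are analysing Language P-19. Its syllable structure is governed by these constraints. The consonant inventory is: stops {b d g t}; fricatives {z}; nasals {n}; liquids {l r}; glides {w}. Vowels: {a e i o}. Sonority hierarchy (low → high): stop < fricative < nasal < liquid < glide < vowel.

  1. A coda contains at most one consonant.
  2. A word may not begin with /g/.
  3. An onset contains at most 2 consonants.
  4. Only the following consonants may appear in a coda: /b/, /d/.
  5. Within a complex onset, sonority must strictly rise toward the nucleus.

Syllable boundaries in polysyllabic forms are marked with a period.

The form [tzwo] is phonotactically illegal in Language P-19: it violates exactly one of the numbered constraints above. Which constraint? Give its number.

[tzwo]: syllable 1 onset /tzw/ has 3 consonants (> 2).
This is a violation of constraint 3: "An onset contains at most 2 consonants."
The remaining constraints (1, 2, 4, 5) are satisfied.

3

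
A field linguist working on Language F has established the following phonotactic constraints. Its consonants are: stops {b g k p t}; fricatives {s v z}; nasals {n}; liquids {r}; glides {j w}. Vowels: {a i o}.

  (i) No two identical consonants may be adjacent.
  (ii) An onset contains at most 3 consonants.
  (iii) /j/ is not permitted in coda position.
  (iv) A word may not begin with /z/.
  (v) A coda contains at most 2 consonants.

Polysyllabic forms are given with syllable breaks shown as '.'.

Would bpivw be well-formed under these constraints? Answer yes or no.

yes

bpivw — σ1 onset /bp/ (2C), coda /vw/ (2C) ok → well-formed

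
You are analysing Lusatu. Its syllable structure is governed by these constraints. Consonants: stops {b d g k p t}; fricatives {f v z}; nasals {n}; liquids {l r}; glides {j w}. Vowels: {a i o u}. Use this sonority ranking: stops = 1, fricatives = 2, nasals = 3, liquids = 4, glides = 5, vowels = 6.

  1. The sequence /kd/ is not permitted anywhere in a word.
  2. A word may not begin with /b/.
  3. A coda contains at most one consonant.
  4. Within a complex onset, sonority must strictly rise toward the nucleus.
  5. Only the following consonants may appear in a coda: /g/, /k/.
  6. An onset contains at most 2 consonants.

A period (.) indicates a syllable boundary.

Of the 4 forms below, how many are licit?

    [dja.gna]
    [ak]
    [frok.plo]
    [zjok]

[dja.gna] — σ1 onset /dj/ (1→5 rises), coda /∅/ ok; σ2 onset /gn/ (1→3 rises), coda /∅/ ok → licit
[ak] — σ1 onset /∅/, coda /k/ ok → licit
[frok.plo] — σ1 onset /fr/ (2→4 rises), coda /k/ ok; σ2 onset /pl/ (1→4 rises), coda /∅/ ok → licit
[zjok] — σ1 onset /zj/ (2→5 rises), coda /k/ ok → licit
Licit: [dja.gna], [ak], [frok.plo], [zjok] → 4.

4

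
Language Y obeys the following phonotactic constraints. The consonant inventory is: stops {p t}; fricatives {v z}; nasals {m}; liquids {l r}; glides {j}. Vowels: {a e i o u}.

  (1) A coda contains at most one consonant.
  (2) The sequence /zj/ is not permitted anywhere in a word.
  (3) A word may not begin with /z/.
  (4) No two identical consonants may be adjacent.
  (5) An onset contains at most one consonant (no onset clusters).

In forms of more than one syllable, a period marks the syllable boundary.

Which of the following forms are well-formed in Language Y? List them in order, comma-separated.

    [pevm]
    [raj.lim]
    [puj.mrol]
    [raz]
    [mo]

[raj.lim], [raz], [mo]

[pevm] — violates constraint 1: syllable 1 coda /vm/ has 2 consonants (> 1) → ill-formed
[raj.lim] — σ1 onset /r/, coda /j/ ok; σ2 onset /l/, coda /m/ ok → well-formed
[puj.mrol] — violates constraint 5: syllable 2 onset /mr/ has 2 consonants (> 1) → ill-formed
[raz] — σ1 onset /r/, coda /z/ ok → well-formed
[mo] — σ1 onset /m/, coda /∅/ ok → well-formed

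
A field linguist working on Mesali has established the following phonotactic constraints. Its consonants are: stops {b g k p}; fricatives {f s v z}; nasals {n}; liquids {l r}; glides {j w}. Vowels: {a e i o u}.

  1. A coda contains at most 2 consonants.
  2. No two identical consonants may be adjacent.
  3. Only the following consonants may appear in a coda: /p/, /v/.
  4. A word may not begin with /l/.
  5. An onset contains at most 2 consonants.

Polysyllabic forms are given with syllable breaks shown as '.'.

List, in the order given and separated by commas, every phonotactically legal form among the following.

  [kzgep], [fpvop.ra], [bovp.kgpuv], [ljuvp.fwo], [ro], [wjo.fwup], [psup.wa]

[ro], [wjo.fwup], [psup.wa]

[kzgep] — violates constraint 5: syllable 1 onset /kzg/ has 3 consonants (> 2) → phonotactically illegal
[fpvop.ra] — violates constraint 5: syllable 1 onset /fpv/ has 3 consonants (> 2) → phonotactically illegal
[bovp.kgpuv] — violates constraint 5: syllable 2 onset /kgp/ has 3 consonants (> 2) → phonotactically illegal
[ljuvp.fwo] — violates constraint 4: word begins with /l/ → phonotactically illegal
[ro] — σ1 onset /r/, coda /∅/ ok → phonotactically legal
[wjo.fwup] — σ1 onset /wj/ (2C), coda /∅/ ok; σ2 onset /fw/ (2C), coda /p/ ok → phonotactically legal
[psup.wa] — σ1 onset /ps/ (2C), coda /p/ ok; σ2 onset /w/, coda /∅/ ok → phonotactically legal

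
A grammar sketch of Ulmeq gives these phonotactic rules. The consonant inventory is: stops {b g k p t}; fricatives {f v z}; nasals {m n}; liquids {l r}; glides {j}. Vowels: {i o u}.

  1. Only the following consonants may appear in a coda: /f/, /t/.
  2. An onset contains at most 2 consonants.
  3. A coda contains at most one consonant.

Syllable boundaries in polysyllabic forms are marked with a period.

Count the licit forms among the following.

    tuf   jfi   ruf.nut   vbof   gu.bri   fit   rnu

tuf — σ1 onset /t/, coda /f/ ok → licit
jfi — σ1 onset /jf/ (2C), coda /∅/ ok → licit
ruf.nut — σ1 onset /r/, coda /f/ ok; σ2 onset /n/, coda /t/ ok → licit
vbof — σ1 onset /vb/ (2C), coda /f/ ok → licit
gu.bri — σ1 onset /g/, coda /∅/ ok; σ2 onset /br/ (2C), coda /∅/ ok → licit
fit — σ1 onset /f/, coda /t/ ok → licit
rnu — σ1 onset /rn/ (2C), coda /∅/ ok → licit
Licit: tuf, jfi, ruf.nut, vbof, gu.bri, fit, rnu → 7.

7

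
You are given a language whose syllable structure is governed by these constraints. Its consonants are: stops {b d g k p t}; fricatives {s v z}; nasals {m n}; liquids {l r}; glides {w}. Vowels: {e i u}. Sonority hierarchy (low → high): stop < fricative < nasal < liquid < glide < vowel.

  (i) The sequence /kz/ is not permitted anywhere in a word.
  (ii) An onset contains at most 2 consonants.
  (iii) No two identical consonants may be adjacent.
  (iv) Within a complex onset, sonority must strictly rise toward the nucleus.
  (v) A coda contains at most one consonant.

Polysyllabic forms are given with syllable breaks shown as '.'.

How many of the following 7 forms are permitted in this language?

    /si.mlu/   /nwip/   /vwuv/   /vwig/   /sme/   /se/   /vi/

7

/si.mlu/ — σ1 onset /s/, coda /∅/ ok; σ2 onset /ml/ (3→4 rises), coda /∅/ ok → permitted
/nwip/ — σ1 onset /nw/ (3→5 rises), coda /p/ ok → permitted
/vwuv/ — σ1 onset /vw/ (2→5 rises), coda /v/ ok → permitted
/vwig/ — σ1 onset /vw/ (2→5 rises), coda /g/ ok → permitted
/sme/ — σ1 onset /sm/ (2→3 rises), coda /∅/ ok → permitted
/se/ — σ1 onset /s/, coda /∅/ ok → permitted
/vi/ — σ1 onset /v/, coda /∅/ ok → permitted
Permitted: /si.mlu/, /nwip/, /vwuv/, /vwig/, /sme/, /se/, /vi/ → 7.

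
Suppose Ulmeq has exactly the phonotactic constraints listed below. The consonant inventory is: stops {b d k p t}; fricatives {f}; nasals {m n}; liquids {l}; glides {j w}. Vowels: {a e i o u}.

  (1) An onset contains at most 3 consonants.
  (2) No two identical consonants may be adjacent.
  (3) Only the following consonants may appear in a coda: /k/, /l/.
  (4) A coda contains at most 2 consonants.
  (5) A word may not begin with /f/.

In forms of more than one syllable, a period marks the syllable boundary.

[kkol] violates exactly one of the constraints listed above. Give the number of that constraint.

2

[kkol]: adjacent identical consonants /kk/.
This is a violation of constraint 2: "No two identical consonants may be adjacent."
The remaining constraints (1, 3, 4, 5) are satisfied.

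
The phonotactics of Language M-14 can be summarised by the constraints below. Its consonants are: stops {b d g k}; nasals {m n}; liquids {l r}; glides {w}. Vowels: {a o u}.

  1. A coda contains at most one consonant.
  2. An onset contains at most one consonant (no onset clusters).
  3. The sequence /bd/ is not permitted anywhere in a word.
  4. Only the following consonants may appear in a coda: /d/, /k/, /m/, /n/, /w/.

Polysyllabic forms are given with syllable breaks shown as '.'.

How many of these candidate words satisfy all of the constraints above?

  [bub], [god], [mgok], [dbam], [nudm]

[bub] — violates constraint 4: syllable 1 coda contains /b/, which is not a licensed coda consonant → ill-formed
[god] — σ1 onset /g/, coda /d/ ok → well-formed
[mgok] — violates constraint 2: syllable 1 onset /mg/ has 2 consonants (> 1) → ill-formed
[dbam] — violates constraint 2: syllable 1 onset /db/ has 2 consonants (> 1) → ill-formed
[nudm] — violates constraint 1: syllable 1 coda /dm/ has 2 consonants (> 1) → ill-formed
Well-formed: [god] → 1.

1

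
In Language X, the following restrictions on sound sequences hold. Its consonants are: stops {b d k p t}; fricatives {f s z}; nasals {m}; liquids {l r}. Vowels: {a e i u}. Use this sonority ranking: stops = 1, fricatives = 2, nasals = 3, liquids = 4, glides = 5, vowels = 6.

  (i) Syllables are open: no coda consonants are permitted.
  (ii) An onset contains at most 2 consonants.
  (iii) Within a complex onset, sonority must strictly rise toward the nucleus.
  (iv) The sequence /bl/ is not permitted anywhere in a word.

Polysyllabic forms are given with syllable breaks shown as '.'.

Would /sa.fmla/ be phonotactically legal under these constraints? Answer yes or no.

no

/sa.fmla/ — violates constraint (ii): syllable 2 onset /fml/ has 3 consonants (> 2) → phonotactically illegal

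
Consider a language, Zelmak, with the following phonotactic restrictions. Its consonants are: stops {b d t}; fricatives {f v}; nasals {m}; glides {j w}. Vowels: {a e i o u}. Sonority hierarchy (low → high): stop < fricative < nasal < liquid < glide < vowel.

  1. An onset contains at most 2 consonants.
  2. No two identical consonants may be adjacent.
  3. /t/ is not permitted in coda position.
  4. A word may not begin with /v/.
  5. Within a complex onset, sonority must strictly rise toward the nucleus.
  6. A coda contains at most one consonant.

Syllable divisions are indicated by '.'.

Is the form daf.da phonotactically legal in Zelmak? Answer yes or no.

daf.da — σ1 onset /d/, coda /f/ ok; σ2 onset /d/, coda /∅/ ok → phonotactically legal

yes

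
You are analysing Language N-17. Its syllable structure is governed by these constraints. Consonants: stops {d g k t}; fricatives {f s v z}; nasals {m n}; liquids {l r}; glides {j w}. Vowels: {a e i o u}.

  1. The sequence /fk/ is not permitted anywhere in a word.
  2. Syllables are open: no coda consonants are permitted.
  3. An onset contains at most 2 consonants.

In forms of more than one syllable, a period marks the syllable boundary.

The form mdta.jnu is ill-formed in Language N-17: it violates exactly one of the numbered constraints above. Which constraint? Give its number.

mdta.jnu: syllable 1 onset /mdt/ has 3 consonants (> 2).
This is a violation of constraint 3: "An onset contains at most 2 consonants."
The remaining constraints (1, 2) are satisfied.

3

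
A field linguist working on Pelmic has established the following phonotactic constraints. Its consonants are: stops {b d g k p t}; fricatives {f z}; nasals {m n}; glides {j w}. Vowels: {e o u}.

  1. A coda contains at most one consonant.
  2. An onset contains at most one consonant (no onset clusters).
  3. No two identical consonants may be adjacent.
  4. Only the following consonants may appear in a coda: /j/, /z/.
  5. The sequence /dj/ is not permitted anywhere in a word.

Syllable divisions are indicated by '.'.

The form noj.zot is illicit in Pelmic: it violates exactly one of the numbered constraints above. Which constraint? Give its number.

noj.zot: syllable 2 coda contains /t/, which is not a licensed coda consonant.
This is a violation of constraint 4: "Only the following consonants may appear in a coda: /j/, /z/."
The remaining constraints (1, 2, 3, 5) are satisfied.

4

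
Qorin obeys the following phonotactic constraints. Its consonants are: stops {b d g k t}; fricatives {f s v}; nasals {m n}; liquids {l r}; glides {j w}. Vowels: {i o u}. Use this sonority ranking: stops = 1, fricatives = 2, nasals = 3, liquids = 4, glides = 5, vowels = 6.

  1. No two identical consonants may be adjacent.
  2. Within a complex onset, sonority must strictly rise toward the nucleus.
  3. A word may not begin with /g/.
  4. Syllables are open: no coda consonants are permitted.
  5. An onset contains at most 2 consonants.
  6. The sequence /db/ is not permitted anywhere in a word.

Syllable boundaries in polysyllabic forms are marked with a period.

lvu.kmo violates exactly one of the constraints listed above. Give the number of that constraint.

lvu.kmo: syllable 1 onset /lv/: /l/ (liquid, 4) → /v/ (fricative, 2) does not rise.
This is a violation of constraint 2: "Within a complex onset, sonority must strictly rise toward the nucleus."
The remaining constraints (1, 3, 4, 5, 6) are satisfied.

2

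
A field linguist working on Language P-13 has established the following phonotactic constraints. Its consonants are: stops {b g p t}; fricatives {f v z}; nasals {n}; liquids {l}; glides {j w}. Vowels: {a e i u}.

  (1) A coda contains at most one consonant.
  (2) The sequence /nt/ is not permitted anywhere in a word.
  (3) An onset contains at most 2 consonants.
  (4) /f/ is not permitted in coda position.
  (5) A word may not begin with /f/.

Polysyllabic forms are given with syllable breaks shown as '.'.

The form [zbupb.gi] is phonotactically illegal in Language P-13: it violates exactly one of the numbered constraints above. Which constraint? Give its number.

[zbupb.gi]: syllable 1 coda /pb/ has 2 consonants (> 1).
This is a violation of constraint 1: "A coda contains at most one consonant."
The remaining constraints (2, 3, 4, 5) are satisfied.

1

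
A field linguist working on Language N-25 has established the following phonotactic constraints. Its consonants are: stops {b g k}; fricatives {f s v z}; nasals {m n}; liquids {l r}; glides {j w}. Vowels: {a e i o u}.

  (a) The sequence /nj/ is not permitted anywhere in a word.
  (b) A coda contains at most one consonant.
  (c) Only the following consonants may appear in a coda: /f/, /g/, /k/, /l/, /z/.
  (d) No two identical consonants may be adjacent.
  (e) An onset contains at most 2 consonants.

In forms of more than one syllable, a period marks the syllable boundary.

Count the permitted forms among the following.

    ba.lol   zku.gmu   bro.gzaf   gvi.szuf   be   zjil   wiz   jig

ba.lol — σ1 onset /b/, coda /∅/ ok; σ2 onset /l/, coda /l/ ok → permitted
zku.gmu — σ1 onset /zk/ (2C), coda /∅/ ok; σ2 onset /gm/ (2C), coda /∅/ ok → permitted
bro.gzaf — σ1 onset /br/ (2C), coda /∅/ ok; σ2 onset /gz/ (2C), coda /f/ ok → permitted
gvi.szuf — σ1 onset /gv/ (2C), coda /∅/ ok; σ2 onset /sz/ (2C), coda /f/ ok → permitted
be — σ1 onset /b/, coda /∅/ ok → permitted
zjil — σ1 onset /zj/ (2C), coda /l/ ok → permitted
wiz — σ1 onset /w/, coda /z/ ok → permitted
jig — σ1 onset /j/, coda /g/ ok → permitted
Permitted: ba.lol, zku.gmu, bro.gzaf, gvi.szuf, be, zjil, wiz, jig → 8.

8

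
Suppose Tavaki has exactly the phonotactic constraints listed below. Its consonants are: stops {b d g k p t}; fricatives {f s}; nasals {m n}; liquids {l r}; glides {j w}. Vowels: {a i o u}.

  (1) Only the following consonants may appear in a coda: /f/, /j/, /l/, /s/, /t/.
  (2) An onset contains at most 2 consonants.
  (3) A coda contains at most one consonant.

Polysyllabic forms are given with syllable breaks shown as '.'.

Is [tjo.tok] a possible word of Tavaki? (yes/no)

no

[tjo.tok] — violates constraint 1: syllable 2 coda contains /k/, which is not a licensed coda consonant → illicit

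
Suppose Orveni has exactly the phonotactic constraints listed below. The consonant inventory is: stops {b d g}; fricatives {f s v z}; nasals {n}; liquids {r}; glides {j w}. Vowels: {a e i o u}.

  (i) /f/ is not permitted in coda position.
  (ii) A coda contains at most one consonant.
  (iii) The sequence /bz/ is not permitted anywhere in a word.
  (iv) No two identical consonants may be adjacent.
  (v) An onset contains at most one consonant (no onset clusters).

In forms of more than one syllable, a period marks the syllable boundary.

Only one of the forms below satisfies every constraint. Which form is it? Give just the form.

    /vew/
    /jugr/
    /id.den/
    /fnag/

/vew/ — σ1 onset /v/, coda /w/ ok → well-formed
/jugr/ — violates constraint (ii): syllable 1 coda /gr/ has 2 consonants (> 1) → ill-formed
/id.den/ — violates constraint (iv): adjacent identical consonants /dd/ → ill-formed
/fnag/ — violates constraint (v): syllable 1 onset /fn/ has 2 consonants (> 1) → ill-formed

/vew/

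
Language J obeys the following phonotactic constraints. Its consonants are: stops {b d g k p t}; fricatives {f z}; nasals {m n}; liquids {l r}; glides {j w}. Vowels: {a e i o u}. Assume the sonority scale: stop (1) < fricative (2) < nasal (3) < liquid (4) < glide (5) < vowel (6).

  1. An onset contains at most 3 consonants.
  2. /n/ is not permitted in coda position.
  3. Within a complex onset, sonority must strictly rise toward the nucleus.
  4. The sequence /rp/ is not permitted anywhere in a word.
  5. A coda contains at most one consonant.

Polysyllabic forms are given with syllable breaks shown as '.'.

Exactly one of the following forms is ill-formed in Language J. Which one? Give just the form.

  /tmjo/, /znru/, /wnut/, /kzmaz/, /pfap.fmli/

/wnut/

/tmjo/ — σ1 onset /tmj/ (1→3→5 rises), coda /∅/ ok → well-formed
/znru/ — σ1 onset /znr/ (2→3→4 rises), coda /∅/ ok → well-formed
/wnut/ — violates constraint 3: syllable 1 onset /wn/: /w/ (glide, 5) → /n/ (nasal, 3) does not rise → ill-formed
/kzmaz/ — σ1 onset /kzm/ (1→2→3 rises), coda /z/ ok → well-formed
/pfap.fmli/ — σ1 onset /pf/ (1→2 rises), coda /p/ ok; σ2 onset /fml/ (2→3→4 rises), coda /∅/ ok → well-formed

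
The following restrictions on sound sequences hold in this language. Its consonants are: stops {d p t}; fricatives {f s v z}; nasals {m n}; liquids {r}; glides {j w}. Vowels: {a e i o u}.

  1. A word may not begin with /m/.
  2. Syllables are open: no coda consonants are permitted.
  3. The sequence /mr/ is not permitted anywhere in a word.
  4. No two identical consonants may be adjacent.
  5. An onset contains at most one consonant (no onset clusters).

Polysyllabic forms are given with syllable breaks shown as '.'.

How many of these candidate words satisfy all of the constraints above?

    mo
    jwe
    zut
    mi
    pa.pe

1

mo — violates constraint 1: word begins with /m/ → phonotactically illegal
jwe — violates constraint 5: syllable 1 onset /jw/ has 2 consonants (> 1) → phonotactically illegal
zut — violates constraint 2: syllable 1 coda /t/ has 1 consonant (> 0) → phonotactically illegal
mi — violates constraint 1: word begins with /m/ → phonotactically illegal
pa.pe — σ1 onset /p/, coda /∅/ ok; σ2 onset /p/, coda /∅/ ok → phonotactically legal
Phonotactically legal: pa.pe → 1.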